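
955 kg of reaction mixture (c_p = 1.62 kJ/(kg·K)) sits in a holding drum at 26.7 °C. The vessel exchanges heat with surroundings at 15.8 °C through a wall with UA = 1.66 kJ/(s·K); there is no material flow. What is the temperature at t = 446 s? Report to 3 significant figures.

Lumped-capacitance energy balance: M c_p dT/dt = UA(T_amb − T).
dT/dt = (T_ss − T)/τ with T_ss = T_amb = 15.800 °C, τ = M c_p/UA = 955·1.62/1.66 = 931.99 s.
Integrating: T(t) = T_ss + (T₀ − T_ss) e^(−t/τ).
T(446) = 15.800 + (10.900)·0.61968 = 22.555 °C.

22.6 °C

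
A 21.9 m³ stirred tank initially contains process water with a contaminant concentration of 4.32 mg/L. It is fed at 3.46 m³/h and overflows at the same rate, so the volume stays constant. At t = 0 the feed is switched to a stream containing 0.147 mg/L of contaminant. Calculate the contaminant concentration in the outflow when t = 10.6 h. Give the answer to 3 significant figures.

Mass balance on the solute (V constant): V dC/dt = Q(C_in − C).
So dC/dt = (C_in − C)/τ with τ = V/Q = 21.9/3.46 = 6.3295 h.
Solution: C(t) = C_in + (C₀ − C_in) e^(−t/τ).
C(10.6) = 0.147 + (4.32 − 0.147)·e^(−10.6/6.3295) = 0.147 + (4.1730)·0.18736 = 0.92887 mg/L.

0.929 mg/L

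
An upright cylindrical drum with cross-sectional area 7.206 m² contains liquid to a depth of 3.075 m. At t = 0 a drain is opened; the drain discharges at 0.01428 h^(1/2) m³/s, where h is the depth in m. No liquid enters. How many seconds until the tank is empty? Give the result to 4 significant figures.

1770 s

With no inflow, A dh/dt = −0.01428 √h.
This is separable: 2 d(√h)/dt = −0.01428/A, so √h = √h₀ − (0.01428/(2A)) t.
Set h = 0: 2√h₀ = (0.01428/A) t_empty ⇒ t_empty = 2A√h₀/0.01428.
t_empty = 2·7.206·√3.075/0.01428 = 14.4120·1.75357/0.01428 = 1769.78 s.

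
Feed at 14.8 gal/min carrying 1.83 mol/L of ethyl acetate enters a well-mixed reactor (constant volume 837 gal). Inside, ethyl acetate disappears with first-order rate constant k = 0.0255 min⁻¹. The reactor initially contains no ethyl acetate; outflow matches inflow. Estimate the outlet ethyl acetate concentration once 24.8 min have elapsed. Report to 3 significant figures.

0.493 mol/L

Species balance: V dC/dt = Q C_in − Q C − k V C.
This is linear with rate a = Q/V + k = 0.043182 min⁻¹.
C_ss = Q C_in/(Q + kV) = 0.74935 mol/L; C(t) = C_ss + (C₀ − C_ss) e^(−a t).
C(24.8) = 0.74935 + (-0.74935)·e^(−0.043182·24.8) = 0.74935 + (-0.74935)·0.34269 = 0.49255 mol/L.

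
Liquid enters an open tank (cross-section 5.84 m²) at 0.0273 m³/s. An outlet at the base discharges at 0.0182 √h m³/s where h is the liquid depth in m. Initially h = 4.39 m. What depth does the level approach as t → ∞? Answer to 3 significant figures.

2.25 m

Unsteady balance on liquid volume: A dh/dt = Q_in − 0.0182 √h. At steady state dh/dt = 0:
Q_in = 0.0182 √h_ss ⇒ √h_ss = 0.0273/0.0182 = 1.5000.
h_ss = 1.5000² = 2.2500 m. (Since h₀ = 4.39 m > h_ss, the level will fall toward this value.)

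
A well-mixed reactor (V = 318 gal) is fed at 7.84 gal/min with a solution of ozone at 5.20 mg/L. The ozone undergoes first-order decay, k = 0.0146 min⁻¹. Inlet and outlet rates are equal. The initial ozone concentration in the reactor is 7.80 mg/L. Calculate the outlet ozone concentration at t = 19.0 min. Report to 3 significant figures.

V dC/dt = Q(C_in − C) − k V C.
This is linear with rate a = Q/V + k = 0.039254 min⁻¹.
C_ss = Q C_in/(Q + kV) = 3.2659 mg/L; C(t) = C_ss + (C₀ − C_ss) e^(−a t).
C(19.0) = 3.2659 + (4.5341)·e^(−0.039254·19.0) = 3.2659 + (4.5341)·0.47434 = 5.4166 mg/L.

5.42 mg/L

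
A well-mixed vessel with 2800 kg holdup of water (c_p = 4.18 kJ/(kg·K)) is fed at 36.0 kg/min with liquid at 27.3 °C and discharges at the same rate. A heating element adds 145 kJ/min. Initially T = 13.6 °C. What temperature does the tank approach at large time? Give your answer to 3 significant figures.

28.3 °C

M c_p dT/dt = ṁ c_p (T_in − T) + Q̇.
At steady state dT/dt = 0 ⇒ T_ss = T_in + Q̇/(ṁ c_p) = 27.3 + 145/(36.0·4.18) = 28.264 °C.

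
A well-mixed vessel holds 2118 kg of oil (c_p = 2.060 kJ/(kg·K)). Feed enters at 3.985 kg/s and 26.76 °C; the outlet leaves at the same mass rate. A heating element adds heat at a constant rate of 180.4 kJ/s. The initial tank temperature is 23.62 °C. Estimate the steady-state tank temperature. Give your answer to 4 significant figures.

M c_p dT/dt = ṁ c_p (T_in − T) + Q̇.
At steady state dT/dt = 0 ⇒ T_ss = T_in + Q̇/(ṁ c_p) = 26.76 + 180.4/(3.985·2.060) = 48.7356 °C.

48.74 °C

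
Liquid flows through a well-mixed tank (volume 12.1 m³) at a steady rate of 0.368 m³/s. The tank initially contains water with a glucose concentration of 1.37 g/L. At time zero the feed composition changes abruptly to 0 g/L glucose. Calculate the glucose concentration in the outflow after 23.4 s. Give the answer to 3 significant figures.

Transient balance on the dissolved component: V dC/dt = Q(C_in − C).
So dC/dt = (C_in − C)/τ with τ = V/Q = 12.1/0.368 = 32.880 s.
C approaches C_in exponentially: C(t) = C_in + (C₀ − C_in) e^(−t/τ).
C(23.4) = 0 + (1.37 − 0)·e^(−23.4/32.880) = 0 + (1.3700)·0.49082 = 0.67243 g/L.

0.672 g/L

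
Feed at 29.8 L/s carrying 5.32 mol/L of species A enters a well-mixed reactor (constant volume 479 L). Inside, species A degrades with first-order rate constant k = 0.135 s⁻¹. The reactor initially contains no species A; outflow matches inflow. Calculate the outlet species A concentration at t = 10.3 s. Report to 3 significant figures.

V dC/dt = Q(C_in − C) − k V C.
This is linear with rate a = Q/V + k = 0.19721 s⁻¹.
C_ss = Q C_in/(Q + kV) = 1.6783 mol/L; C(t) = C_ss + (C₀ − C_ss) e^(−a t).
C(10.3) = 1.6783 + (-1.6783)·e^(−0.19721·10.3) = 1.6783 + (-1.6783)·0.13117 = 1.4581 mol/L.

1.46 mol/L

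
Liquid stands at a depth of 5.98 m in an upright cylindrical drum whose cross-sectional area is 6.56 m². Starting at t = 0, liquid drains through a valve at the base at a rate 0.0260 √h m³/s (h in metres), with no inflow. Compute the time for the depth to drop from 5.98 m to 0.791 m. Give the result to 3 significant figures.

With no inflow, A dh/dt = −0.0260 √h.
This is separable: 2 d(√h)/dt = −0.0260/A, so √h = √h₀ − (0.0260/(2A)) t.
t = 2A(√h₀ − √h)/0.0260 = 2·6.56·(√5.98 − √0.791)/0.0260
  = 13.120 × (2.4454 − 0.88938) / 0.0260 = 785.19 s.

785 s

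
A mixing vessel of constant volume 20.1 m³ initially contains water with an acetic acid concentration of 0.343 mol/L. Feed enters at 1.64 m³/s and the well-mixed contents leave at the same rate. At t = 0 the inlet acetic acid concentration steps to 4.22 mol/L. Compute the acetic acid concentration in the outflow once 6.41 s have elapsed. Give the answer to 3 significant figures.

1.92 mol/L

Accumulation = in − out for the solute gives V dC/dt = Q(C_in − C).
Rewrite as dC/dt + C/τ = C_in/τ, τ = V/Q = 12.256 s.
Integrating: C(t) = C_in + (C₀ − C_in) e^(−t/τ).
C(6.41) = 4.22 + (0.343 − 4.22)·e^(−6.41/12.256) = 4.22 + (-3.8770)·0.59274 = 1.9220 mol/L.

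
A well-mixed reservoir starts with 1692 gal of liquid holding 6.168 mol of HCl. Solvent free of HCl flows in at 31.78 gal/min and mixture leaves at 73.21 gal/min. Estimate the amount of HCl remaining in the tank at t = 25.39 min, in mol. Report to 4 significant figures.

1.107 mol

Let m(t) be the amount of HCl. Volume: V(t) = V₀ + (Q_in − Q_out) t = 1692 − 41.4300 t; V(25.39) = 640.092 gal.
Solute balance: dm/dt = 0 − Q_out C = −Q_out m/V(t).
dm/m = −Q_out dt/(V₀ − 41.4300 t); integrating gives ln(m/m₀) = −(Q_out/(Q_in−Q_out)) ln(V/V₀).
m = m₀ (V₀/V)^(Q_out/(Q_in−Q_out)) = 6.168 × (1692/640.092)^(-1.76708) = 1.10703 mol.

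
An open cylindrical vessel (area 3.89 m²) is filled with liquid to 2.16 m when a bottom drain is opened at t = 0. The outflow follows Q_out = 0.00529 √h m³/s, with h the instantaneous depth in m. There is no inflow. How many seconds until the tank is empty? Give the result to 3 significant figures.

2160 s

A dh/dt = −Q_out = −0.00529 √h.
Separate and integrate: 2(√h − √h₀) = −(0.00529/A) t.
Tank is empty when √h = 0: t_empty = 2A√h₀/0.00529.
t_empty = 2·3.89·√2.16/0.00529 = 7.7800·1.4697/0.00529 = 2161.5 s.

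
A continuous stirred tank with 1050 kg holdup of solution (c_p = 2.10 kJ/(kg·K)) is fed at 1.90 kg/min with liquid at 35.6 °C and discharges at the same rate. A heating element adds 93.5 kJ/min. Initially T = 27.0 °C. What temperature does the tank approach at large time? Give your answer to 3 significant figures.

59.0 °C

First-law balance (no shaft work): M c_p dT/dt = ṁ c_p (T_in − T) + 93.5.
At steady state dT/dt = 0 ⇒ T_ss = T_in + Q̇/(ṁ c_p) = 35.6 + 93.5/(1.90·2.10) = 59.034 °C.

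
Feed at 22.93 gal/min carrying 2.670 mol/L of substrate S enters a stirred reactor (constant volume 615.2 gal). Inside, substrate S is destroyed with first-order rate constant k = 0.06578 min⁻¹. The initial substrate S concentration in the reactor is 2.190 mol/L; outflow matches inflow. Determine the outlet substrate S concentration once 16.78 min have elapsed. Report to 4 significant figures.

1.183 mol/L

Species balance: V dC/dt = Q C_in − Q C − k V C.
This is linear with rate a = Q/V + k = 0.103052 min⁻¹.
C_ss = Q C_in/(Q + kV) = 0.965697 mol/L; C(t) = C_ss + (C₀ − C_ss) e^(−a t).
C(16.78) = 0.965697 + (1.22430)·e^(−0.103052·16.78) = 0.965697 + (1.22430)·0.177423 = 1.18292 mol/L.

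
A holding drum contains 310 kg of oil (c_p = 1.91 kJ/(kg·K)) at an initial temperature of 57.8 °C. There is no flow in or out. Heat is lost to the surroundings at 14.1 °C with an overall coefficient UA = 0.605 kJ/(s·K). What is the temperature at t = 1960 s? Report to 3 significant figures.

M c_p dT/dt = −UA(T − T_amb).
dT/dt = (T_ss − T)/τ with T_ss = T_amb = 14.100 °C, τ = M c_p/UA = 310·1.91/0.605 = 978.68 s.
Solution: T(t) = T_ss + (T₀ − T_ss) e^(−t/τ).
T(1960) = 14.100 + (43.700)·0.13497 = 19.998 °C.

20.0 °C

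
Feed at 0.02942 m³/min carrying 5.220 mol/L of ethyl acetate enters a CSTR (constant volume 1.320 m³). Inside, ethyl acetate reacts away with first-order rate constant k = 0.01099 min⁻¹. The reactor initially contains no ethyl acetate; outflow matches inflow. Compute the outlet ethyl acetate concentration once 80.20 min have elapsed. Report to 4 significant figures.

3.254 mol/L

V dC/dt = Q(C_in − C) − k V C.
This is linear with rate a = Q/V + k = 0.0332779 min⁻¹.
C_ss = Q C_in/(Q + kV) = 3.49610 mol/L; C(t) = C_ss + (C₀ − C_ss) e^(−a t).
C(80.20) = 3.49610 + (-3.49610)·e^(−0.0332779·80.20) = 3.49610 + (-3.49610)·0.0693294 = 3.25372 mol/L.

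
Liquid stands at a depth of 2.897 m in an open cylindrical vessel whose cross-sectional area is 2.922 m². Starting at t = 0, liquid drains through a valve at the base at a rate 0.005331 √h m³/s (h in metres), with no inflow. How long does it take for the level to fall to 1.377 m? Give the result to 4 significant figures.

579.5 s

A dh/dt = −Q_out = −0.005331 √h.
Separate and integrate: 2(√h − √h₀) = −(0.005331/A) t.
t = 2A(√h₀ − √h)/0.005331 = 2·2.922·(√2.897 − √1.377)/0.005331
  = 5.84400 × (1.70206 − 1.17346) / 0.005331 = 579.468 s.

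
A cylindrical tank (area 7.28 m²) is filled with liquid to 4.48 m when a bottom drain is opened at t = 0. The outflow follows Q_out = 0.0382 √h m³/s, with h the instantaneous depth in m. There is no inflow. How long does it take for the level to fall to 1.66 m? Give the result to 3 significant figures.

316 s

Accumulation of liquid (constant cross-section A): A dh/dt = −0.0382 √h.
∫ h^(−1/2) dh = −(0.0382/A) ∫ dt, giving 2√h = 2√h₀ − (0.0382/A) t.
t = 2A(√h₀ − √h)/0.0382 = 2·7.28·(√4.48 − √1.66)/0.0382
  = 14.560 × (2.1166 − 1.2884) / 0.0382 = 315.67 s.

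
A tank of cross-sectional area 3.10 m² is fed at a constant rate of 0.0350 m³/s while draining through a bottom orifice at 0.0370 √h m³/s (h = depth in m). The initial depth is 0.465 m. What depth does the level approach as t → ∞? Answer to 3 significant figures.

0.895 m

A dh/dt = Q_in − 0.0370 √h. Steady state requires inflow = outflow:
Q_in = 0.0370 √h_ss ⇒ √h_ss = 0.0350/0.0370 = 0.94595.
h_ss = 0.94595² = 0.89481 m. (Since h₀ = 0.465 m < h_ss, the level will rise toward this value.)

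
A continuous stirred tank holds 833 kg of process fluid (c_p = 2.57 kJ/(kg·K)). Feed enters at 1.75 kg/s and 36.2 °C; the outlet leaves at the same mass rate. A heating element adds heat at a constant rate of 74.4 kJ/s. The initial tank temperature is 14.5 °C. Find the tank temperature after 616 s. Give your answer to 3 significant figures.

M c_p dT/dt = ṁ c_p (T_in − T) + Q̇.
τ = M/ṁ = 476.00 s; T_ss = T_in + Q̇/(ṁ c_p) = 36.2 + 74.4/(1.75·2.57) = 52.743 °C.
T approaches T_ss exponentially: T(t) = T_ss + (T₀ − T_ss) e^(−t/τ).
T(616) = 52.743 + (-38.243)·e^(−616/476.00) = 52.743 + (-38.243)·0.27414 = 42.259 °C.

42.3 °C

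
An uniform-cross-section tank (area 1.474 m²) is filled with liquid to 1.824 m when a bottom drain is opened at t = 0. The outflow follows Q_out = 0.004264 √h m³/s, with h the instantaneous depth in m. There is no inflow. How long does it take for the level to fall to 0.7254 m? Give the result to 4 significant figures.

A dh/dt = −Q_out = −0.004264 √h.
This is separable: 2 d(√h)/dt = −0.004264/A, so √h = √h₀ − (0.004264/(2A)) t.
t = 2A(√h₀ − √h)/0.004264 = 2·1.474·(√1.824 − √0.7254)/0.004264
  = 2.94800 × (1.35056 − 0.851704) / 0.004264 = 344.891 s.

344.9 s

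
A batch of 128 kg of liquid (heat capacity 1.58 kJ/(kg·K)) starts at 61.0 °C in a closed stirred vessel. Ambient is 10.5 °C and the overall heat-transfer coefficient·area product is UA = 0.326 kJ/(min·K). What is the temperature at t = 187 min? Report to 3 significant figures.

Lumped-capacitance energy balance: M c_p dT/dt = UA(T_amb − T).
dT/dt = (T_ss − T)/τ with T_ss = T_amb = 10.500 °C, τ = M c_p/UA = 128·1.58/0.326 = 620.37 min.
T approaches T_ss exponentially: T(t) = T_ss + (T₀ − T_ss) e^(−t/τ).
T(187) = 10.500 + (50.500)·0.73976 = 47.858 °C.

47.9 °C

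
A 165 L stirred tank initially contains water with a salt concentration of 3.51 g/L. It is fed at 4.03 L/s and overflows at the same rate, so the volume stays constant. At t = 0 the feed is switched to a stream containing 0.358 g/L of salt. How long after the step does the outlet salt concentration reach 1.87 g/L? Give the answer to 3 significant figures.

30.1 s

Mass balance on the solute (V constant): V dC/dt = Q(C_in − C), so τ = V/Q = 40.943 s.
C(t) = C_in + (C₀ − C_in) e^(−t/τ). Set C = 1.87 and solve for t:
e^(−t/τ) = (C − C_in)/(C₀ − C_in) = (1.87 − 0.358)/(3.51 − 0.358) = 0.47970
t = −τ ln(…) = 40.943 × 0.73460 = 30.077 s.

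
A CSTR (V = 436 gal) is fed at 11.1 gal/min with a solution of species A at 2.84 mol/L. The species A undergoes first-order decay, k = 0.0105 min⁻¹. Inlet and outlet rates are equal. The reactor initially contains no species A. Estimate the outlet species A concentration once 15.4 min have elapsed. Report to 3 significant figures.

0.855 mol/L

Accumulation = in − out − consumed: V dC/dt = Q C_in − Q C − k V C.
This is linear with rate a = Q/V + k = 0.035959 min⁻¹.
C_ss = Q C_in/(Q + kV) = 2.0107 mol/L; C(t) = C_ss + (C₀ − C_ss) e^(−a t).
C(15.4) = 2.0107 + (-2.0107)·e^(−0.035959·15.4) = 2.0107 + (-2.0107)·0.57478 = 0.85499 mol/L.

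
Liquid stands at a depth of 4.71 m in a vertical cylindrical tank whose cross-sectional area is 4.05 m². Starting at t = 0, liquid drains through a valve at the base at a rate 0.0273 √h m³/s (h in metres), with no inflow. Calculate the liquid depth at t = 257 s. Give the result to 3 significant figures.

1.70 m

Mass balance (ρ constant): A dh/dt = −0.0273 √h.
This is separable: 2 d(√h)/dt = −0.0273/A, so √h = √h₀ − (0.0273/(2A)) t.
√h = √4.71 − 0.0273·257/(2·4.05) = 2.1703 − 0.86619 = 1.3041.
h = 1.3041² = 1.7006 m.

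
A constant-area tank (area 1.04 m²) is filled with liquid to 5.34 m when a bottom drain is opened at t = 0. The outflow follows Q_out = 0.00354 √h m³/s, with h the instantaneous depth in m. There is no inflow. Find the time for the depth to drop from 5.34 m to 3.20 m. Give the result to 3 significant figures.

307 s

With no inflow, A dh/dt = −0.00354 √h.
Separate and integrate: 2(√h − √h₀) = −(0.00354/A) t.
t = 2A(√h₀ − √h)/0.00354 = 2·1.04·(√5.34 − √3.20)/0.00354
  = 2.0800 × (2.3108 − 1.7889) / 0.00354 = 306.71 s.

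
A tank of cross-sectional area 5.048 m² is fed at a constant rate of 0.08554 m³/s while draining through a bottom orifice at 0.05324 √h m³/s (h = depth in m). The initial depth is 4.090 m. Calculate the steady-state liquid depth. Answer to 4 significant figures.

2.581 m

Mass balance (ρ constant): A dh/dt = Q_in − 0.05324 √h. At steady state dh/dt = 0:
Q_in = 0.05324 √h_ss ⇒ √h_ss = 0.08554/0.05324 = 1.60669.
h_ss = 1.60669² = 2.58144 m. (Since h₀ = 4.090 m > h_ss, the level will fall toward this value.)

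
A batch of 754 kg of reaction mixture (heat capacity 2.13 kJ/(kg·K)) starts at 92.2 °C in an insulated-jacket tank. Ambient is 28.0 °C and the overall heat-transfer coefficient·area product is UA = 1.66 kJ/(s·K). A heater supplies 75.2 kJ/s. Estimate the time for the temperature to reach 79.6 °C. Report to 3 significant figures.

Heat balance on the well-mixed liquid: M c_p dT/dt = −UA(T − T_amb) + Q̇.
τ = M c_p/UA = 967.48 s; T_ss = T_amb + Q̇/UA = 28.0 + 75.2/1.66 = 73.301 °C.
T(t) = T_ss + (T₀ − T_ss)e^(−t/τ); set T = 79.6:
t = −τ ln[(T − T_ss)/(T₀ − T_ss)] = −967.48 · ln(0.33329) = 1063.0 s.

1060 s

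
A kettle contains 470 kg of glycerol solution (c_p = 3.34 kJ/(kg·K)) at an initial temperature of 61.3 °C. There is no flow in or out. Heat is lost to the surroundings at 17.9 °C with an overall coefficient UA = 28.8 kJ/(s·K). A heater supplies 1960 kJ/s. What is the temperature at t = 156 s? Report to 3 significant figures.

Lumped-capacitance energy balance: M c_p dT/dt = UA(T_amb − T) + Q̇.
dT/dt = (T_ss − T)/τ with T_ss = T_amb + Q̇/UA = 17.9 + 1960/28.8 = 85.956 °C, τ = M c_p/UA = 470·3.34/28.8 = 54.507 s.
This is linear first-order; T(t) = T_ss + (T₀ − T_ss) e^(−t/τ).
T(156) = 85.956 + (-24.656)·0.057153 = 84.546 °C.

84.5 °C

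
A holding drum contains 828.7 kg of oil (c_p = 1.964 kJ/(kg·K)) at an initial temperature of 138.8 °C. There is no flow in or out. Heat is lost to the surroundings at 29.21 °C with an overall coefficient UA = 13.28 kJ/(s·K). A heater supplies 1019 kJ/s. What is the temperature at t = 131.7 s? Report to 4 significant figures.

Unsteady energy balance on the tank contents: M c_p dT/dt = −UA(T − T_amb) + Q̇.
dT/dt = (T_ss − T)/τ with T_ss = T_amb + Q̇/UA = 29.21 + 1019/13.28 = 105.942 °C, τ = M c_p/UA = 828.7·1.964/13.28 = 122.558 s.
This is linear first-order; T(t) = T_ss + (T₀ − T_ss) e^(−t/τ).
T(131.7) = 105.942 + (32.8581)·0.341436 = 117.161 °C.

117.2 °C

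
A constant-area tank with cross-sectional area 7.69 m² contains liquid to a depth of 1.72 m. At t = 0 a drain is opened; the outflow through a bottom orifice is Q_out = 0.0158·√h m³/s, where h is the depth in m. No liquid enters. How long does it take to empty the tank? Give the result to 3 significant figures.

1280 s

Accumulation of liquid (constant cross-section A): A dh/dt = −0.0158 √h.
∫ h^(−1/2) dh = −(0.0158/A) ∫ dt, giving 2√h = 2√h₀ − (0.0158/A) t.
Set h = 0: 2√h₀ = (0.0158/A) t_empty ⇒ t_empty = 2A√h₀/0.0158.
t_empty = 2·7.69·√1.72/0.0158 = 15.380·1.3115/0.0158 = 1276.6 s.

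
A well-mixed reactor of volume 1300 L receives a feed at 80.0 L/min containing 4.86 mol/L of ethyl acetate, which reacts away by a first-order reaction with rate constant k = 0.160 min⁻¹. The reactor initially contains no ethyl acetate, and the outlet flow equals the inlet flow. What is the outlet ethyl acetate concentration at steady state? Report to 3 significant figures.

1.35 mol/L

V dC/dt = Q(C_in − C) − k V C.
Steady state (dC/dt = 0): C_ss = Q C_in/(Q + kV) = C_in/(1 + kV/Q).
C_ss = 80.0·4.86/(80.0 + 0.160·1300) = 388.80/288.00 = 1.3500 mol/L.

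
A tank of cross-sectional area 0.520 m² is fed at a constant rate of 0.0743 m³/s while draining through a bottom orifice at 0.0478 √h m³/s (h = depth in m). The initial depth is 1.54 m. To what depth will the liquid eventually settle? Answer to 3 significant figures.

A dh/dt = Q_in − 0.0478 √h. Steady state requires inflow = outflow:
Q_in = 0.0478 √h_ss ⇒ √h_ss = 0.0743/0.0478 = 1.5544.
h_ss = 1.5544² = 2.4161 m. (Since h₀ = 1.54 m < h_ss, the level will rise toward this value.)

2.42 m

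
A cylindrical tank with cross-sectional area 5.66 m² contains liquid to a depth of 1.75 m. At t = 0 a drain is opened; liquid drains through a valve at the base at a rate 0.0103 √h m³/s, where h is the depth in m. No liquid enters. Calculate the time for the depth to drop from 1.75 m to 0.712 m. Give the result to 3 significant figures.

A dh/dt = −Q_out = −0.0103 √h.
This is separable: 2 d(√h)/dt = −0.0103/A, so √h = √h₀ − (0.0103/(2A)) t.
t = 2A(√h₀ − √h)/0.0103 = 2·5.66·(√1.75 − √0.712)/0.0103
  = 11.320 × (1.3229 − 0.84380) / 0.0103 = 526.52 s.

527 s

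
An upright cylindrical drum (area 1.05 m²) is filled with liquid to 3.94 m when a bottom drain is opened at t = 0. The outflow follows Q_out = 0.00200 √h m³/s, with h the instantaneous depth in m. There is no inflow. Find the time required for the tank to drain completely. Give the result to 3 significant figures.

Unsteady balance on liquid volume: A dh/dt = −0.00200 √h.
This is separable: 2 d(√h)/dt = −0.00200/A, so √h = √h₀ − (0.00200/(2A)) t.
Tank is empty when √h = 0: t_empty = 2A√h₀/0.00200.
t_empty = 2·1.05·√3.94/0.00200 = 2.1000·1.9849/0.00200 = 2084.2 s.

2080 s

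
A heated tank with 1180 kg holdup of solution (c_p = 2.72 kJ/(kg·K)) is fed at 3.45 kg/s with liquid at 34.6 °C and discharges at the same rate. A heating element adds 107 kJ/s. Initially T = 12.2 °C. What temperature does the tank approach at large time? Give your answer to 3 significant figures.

46.0 °C

M c_p dT/dt = ṁ c_p (T_in − T) + Q̇.
At steady state dT/dt = 0 ⇒ T_ss = T_in + Q̇/(ṁ c_p) = 34.6 + 107/(3.45·2.72) = 46.002 °C.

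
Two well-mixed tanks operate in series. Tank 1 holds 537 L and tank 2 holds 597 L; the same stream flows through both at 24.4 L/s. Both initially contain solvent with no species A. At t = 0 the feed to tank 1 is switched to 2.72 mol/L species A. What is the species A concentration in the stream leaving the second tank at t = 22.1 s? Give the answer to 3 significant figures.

Species balance on tank i: dCᵢ/dt = (Cᵢ₋₁ − Cᵢ)/τᵢ with τᵢ = Vᵢ/Q.
τ₁ = 537/24.4 = 22.008 s; τ₂ = 597/24.4 = 24.467 s.
Solving the cascade with C₁(0)=C₂(0)=0 gives C₂(t) = C_in[1 − (τ₁ e^(−t/τ₁) − τ₂ e^(−t/τ₂))/(τ₁ − τ₂)].
At t = 22.1: e^(−t/τ₁) = 0.36635, e^(−t/τ₂) = 0.40525.
C₂ = 2.72·[1 − (22.008·0.36635 − 24.467·0.40525)/(-2.4590)] = 2.72·0.24657 = 0.67068 mol/L.

0.671 mol/L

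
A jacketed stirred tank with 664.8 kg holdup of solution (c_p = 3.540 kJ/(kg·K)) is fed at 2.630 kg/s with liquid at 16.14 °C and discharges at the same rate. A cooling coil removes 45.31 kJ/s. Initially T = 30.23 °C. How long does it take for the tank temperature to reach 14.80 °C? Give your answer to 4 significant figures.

425.1 s

M c_p dT/dt = ṁ c_p (T_in − T) − Q̇.
τ = M/ṁ = 252.776 s; T_ss = T_in − Q̇/(ṁ c_p) = 11.2733 °C.
T(t) = T_ss + (T₀ − T_ss) e^(−t/τ). Set T = 14.80:
e^(−t/τ) = (14.80 − 11.2733)/(30.23 − 11.2733) = 0.186040
t = −252.776 · ln(0.186040) = 425.116 s.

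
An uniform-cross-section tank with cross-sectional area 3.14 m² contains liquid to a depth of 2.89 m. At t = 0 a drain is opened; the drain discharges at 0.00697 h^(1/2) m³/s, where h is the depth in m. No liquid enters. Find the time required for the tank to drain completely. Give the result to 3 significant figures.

1530 s

With no inflow, A dh/dt = −0.00697 √h.
Separate and integrate: 2(√h − √h₀) = −(0.00697/A) t.
Set h = 0: 2√h₀ = (0.00697/A) t_empty ⇒ t_empty = 2A√h₀/0.00697.
t_empty = 2·3.14·√2.89/0.00697 = 6.2800·1.7000/0.00697 = 1531.7 s.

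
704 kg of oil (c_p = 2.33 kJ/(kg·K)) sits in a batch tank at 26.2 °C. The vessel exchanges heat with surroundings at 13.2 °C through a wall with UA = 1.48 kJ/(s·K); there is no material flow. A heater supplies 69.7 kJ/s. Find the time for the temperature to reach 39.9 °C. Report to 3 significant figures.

570 s

M c_p dT/dt = −UA(T − T_amb) + Q̇.
τ = M c_p/UA = 1108.3 s; T_ss = T_amb + Q̇/UA = 13.2 + 69.7/1.48 = 60.295 °C.
T(t) = T_ss + (T₀ − T_ss)e^(−t/τ); set T = 39.9:
t = −τ ln[(T − T_ss)/(T₀ − T_ss)] = −1108.3 · ln(0.59818) = 569.53 s.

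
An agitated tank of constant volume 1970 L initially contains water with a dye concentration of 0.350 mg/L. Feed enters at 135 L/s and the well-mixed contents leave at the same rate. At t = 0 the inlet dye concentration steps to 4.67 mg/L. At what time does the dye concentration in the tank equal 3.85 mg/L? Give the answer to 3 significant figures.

Unsteady species balance (constant V, well mixed): V dC/dt = Q(C_in − C), so τ = V/Q = 14.593 s.
C(t) = C_in + (C₀ − C_in) e^(−t/τ). Set C = 3.85 and solve for t:
e^(−t/τ) = (C − C_in)/(C₀ − C_in) = (3.85 − 4.67)/(0.350 − 4.67) = 0.18981
t = −τ ln(…) = 14.593 × 1.6617 = 24.249 s.

24.2 s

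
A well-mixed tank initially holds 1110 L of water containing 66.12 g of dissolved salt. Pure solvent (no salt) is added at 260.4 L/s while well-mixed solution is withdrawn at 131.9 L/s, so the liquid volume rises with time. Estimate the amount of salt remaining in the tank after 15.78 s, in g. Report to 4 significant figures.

Let m(t) be the amount of salt. Volume: V(t) = V₀ + (Q_in − Q_out) t = 1110 + 128.500 t; V(15.78) = 3137.73 L.
Solute balance: dm/dt = 0 − Q_out C = −Q_out m/V(t).
Separate: dm/m = −Q_out dt/V(t) ⇒ ln(m/m₀) = −(Q_out/(Q_in−Q_out)) ln(V/V₀).
m = m₀ (V₀/V)^(Q_out/(Q_in−Q_out)) = 66.12 × (1110/3137.73)^(1.02646) = 22.7562 g.

22.76 g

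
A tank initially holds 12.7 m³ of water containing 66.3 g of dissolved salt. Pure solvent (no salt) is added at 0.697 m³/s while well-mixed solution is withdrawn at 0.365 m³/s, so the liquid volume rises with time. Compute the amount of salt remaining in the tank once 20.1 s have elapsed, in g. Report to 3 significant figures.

41.7 g

Let m(t) be the amount of salt. Volume: V(t) = V₀ + (Q_in − Q_out) t = 12.7 + 0.33200 t; V(20.1) = 19.373 m³.
No salt enters, so dm/dt = −Q_out · (m/V).
Separate: dm/m = −Q_out dt/V(t) ⇒ ln(m/m₀) = −(Q_out/(Q_in−Q_out)) ln(V/V₀).
m = m₀ (V₀/V)^(Q_out/(Q_in−Q_out)) = 66.3 × (12.7/19.373)^(1.0994) = 41.676 g.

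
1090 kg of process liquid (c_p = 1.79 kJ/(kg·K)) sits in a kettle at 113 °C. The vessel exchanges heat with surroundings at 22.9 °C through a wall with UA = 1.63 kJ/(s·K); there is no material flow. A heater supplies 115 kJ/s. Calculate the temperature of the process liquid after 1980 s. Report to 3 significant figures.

Lumped-capacitance energy balance: M c_p dT/dt = UA(T_amb − T) + Q̇.
dT/dt = (T_ss − T)/τ with T_ss = T_amb + Q̇/UA = 22.9 + 115/1.63 = 93.452 °C, τ = M c_p/UA = 1090·1.79/1.63 = 1197.0 s.
This is linear first-order; T(t) = T_ss + (T₀ − T_ss) e^(−t/τ).
T(1980) = 93.452 + (19.548)·0.19126 = 97.191 °C.

97.2 °C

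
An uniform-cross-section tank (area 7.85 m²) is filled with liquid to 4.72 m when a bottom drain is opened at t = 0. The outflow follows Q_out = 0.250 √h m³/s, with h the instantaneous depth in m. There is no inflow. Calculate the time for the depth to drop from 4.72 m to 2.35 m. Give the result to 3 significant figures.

40.2 s

With no inflow, A dh/dt = −0.250 √h.
Separate and integrate: 2(√h − √h₀) = −(0.250/A) t.
t = 2A(√h₀ − √h)/0.250 = 2·7.85·(√4.72 − √2.35)/0.250
  = 15.700 × (2.1726 − 1.5330) / 0.250 = 40.166 s.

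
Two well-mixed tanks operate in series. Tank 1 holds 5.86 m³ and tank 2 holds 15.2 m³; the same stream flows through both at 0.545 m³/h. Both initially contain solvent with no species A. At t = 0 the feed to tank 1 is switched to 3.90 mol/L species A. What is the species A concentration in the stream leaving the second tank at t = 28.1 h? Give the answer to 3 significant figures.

1.76 mol/L

Species balance on tank i: dCᵢ/dt = (Cᵢ₋₁ − Cᵢ)/τᵢ with τᵢ = Vᵢ/Q.
τ₁ = 5.86/0.545 = 10.752 h; τ₂ = 15.2/0.545 = 27.890 h.
Solving the cascade with C₁(0)=C₂(0)=0 gives C₂(t) = C_in[1 − (τ₁ e^(−t/τ₁) − τ₂ e^(−t/τ₂))/(τ₁ − τ₂)].
At t = 28.1: e^(−t/τ₁) = 0.073285, e^(−t/τ₂) = 0.36512.
C₂ = 3.90·[1 − (10.752·0.073285 − 27.890·0.36512)/(-17.138)] = 3.90·0.45178 = 1.7620 mol/L.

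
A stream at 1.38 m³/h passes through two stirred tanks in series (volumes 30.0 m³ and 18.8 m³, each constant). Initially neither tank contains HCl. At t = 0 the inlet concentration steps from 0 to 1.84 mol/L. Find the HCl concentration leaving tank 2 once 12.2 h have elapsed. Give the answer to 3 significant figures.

0.289 mol/L

Each tank obeys Vᵢ dCᵢ/dt = Q(Cᵢ₋₁ − Cᵢ), so τᵢ = Vᵢ/Q.
τ₁ = 30.0/1.38 = 21.739 h; τ₂ = 18.8/1.38 = 13.623 h.
Tank 1: C₁ = C_in(1 − e^(−t/τ₁)). Tank 2 (τ₁ ≠ τ₂): C₂ = C_in[1 − (τ₁ e^(−t/τ₁) − τ₂ e^(−t/τ₂))/(τ₁ − τ₂)].
At t = 12.2: e^(−t/τ₁) = 0.57052, e^(−t/τ₂) = 0.40839.
C₂ = 1.84·[1 − (21.739·0.57052 − 13.623·0.40839)/(8.1159)] = 1.84·0.15732 = 0.28947 mol/L.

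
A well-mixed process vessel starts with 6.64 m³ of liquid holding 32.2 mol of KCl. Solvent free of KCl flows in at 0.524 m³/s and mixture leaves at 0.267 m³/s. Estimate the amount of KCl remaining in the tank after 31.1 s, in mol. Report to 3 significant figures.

14.2 mol

Total volume: dV/dt = Q_in − Q_out = 0.25700 m³/s, so V(t) = 6.64 + 0.25700 t and V(31.1) = 14.633 m³.
Species balance (pure solvent in): dm/dt = −Q_out · m/V(t).
dm/m = −Q_out dt/(V₀ + 0.25700 t); integrating gives ln(m/m₀) = −(Q_out/(Q_in−Q_out)) ln(V/V₀).
m = m₀ (V₀/V)^(Q_out/(Q_in−Q_out)) = 32.2 × (6.64/14.633)^(1.0389) = 14.169 mol.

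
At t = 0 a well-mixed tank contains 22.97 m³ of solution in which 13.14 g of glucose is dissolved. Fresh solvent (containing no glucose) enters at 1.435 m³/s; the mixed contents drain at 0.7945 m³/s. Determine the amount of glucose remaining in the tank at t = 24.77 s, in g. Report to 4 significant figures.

Total volume: dV/dt = Q_in − Q_out = 0.640500 m³/s, so V(t) = 22.97 + 0.640500 t and V(24.77) = 38.8352 m³.
Solute balance: dm/dt = 0 − Q_out C = −Q_out m/V(t).
dm/m = −Q_out dt/(V₀ + 0.640500 t); integrating gives ln(m/m₀) = −(Q_out/(Q_in−Q_out)) ln(V/V₀).
m = m₀ (V₀/V)^(Q_out/(Q_in−Q_out)) = 13.14 × (22.97/38.8352)^(1.24044) = 6.85008 g.

6.850 g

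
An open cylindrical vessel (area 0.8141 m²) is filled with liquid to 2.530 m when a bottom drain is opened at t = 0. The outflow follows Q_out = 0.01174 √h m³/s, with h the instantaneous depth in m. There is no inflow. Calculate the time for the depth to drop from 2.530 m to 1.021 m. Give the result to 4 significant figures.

A dh/dt = −Q_out = −0.01174 √h.
∫ h^(−1/2) dh = −(0.01174/A) ∫ dt, giving 2√h = 2√h₀ − (0.01174/A) t.
t = 2A(√h₀ − √h)/0.01174 = 2·0.8141·(√2.530 − √1.021)/0.01174
  = 1.62820 × (1.59060 − 1.01045) / 0.01174 = 80.4603 s.

80.46 s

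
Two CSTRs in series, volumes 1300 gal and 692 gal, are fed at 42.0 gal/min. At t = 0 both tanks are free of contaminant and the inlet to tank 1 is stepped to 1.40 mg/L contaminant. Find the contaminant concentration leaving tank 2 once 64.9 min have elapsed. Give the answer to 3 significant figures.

1.06 mg/L

Each tank obeys Vᵢ dCᵢ/dt = Q(Cᵢ₋₁ − Cᵢ), so τᵢ = Vᵢ/Q.
τ₁ = 1300/42.0 = 30.952 min; τ₂ = 692/42.0 = 16.476 min.
Tank 1: C₁ = C_in(1 − e^(−t/τ₁)). Tank 2 (τ₁ ≠ τ₂): C₂ = C_in[1 − (τ₁ e^(−t/τ₁) − τ₂ e^(−t/τ₂))/(τ₁ − τ₂)].
At t = 64.9: e^(−t/τ₁) = 0.12285, e^(−t/τ₂) = 0.019467.
C₂ = 1.40·[1 − (30.952·0.12285 − 16.476·0.019467)/(14.476)] = 1.40·0.75948 = 1.0633 mg/L.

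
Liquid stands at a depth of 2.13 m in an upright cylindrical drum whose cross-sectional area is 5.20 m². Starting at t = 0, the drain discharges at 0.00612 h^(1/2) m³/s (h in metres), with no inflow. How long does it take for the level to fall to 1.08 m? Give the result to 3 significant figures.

714 s

With no inflow, A dh/dt = −0.00612 √h.
Separate and integrate: 2(√h − √h₀) = −(0.00612/A) t.
t = 2A(√h₀ − √h)/0.00612 = 2·5.20·(√2.13 − √1.08)/0.00612
  = 10.400 × (1.4595 − 1.0392) / 0.00612 = 714.10 s.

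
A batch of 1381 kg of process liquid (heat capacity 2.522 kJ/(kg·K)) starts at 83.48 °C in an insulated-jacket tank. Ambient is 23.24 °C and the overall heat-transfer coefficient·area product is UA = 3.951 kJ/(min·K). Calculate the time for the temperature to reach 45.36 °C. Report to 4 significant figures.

First-law balance (no shaft work): M c_p dT/dt = −UA(T − T_amb).
τ = M c_p/UA = 881.519 min; T_ss = T_amb = 23.2400 °C.
T(t) = T_ss + (T₀ − T_ss)e^(−t/τ); set T = 45.36:
t = −τ ln[(T − T_ss)/(T₀ − T_ss)] = −881.519 · ln(0.367198) = 883.154 min.

883.2 min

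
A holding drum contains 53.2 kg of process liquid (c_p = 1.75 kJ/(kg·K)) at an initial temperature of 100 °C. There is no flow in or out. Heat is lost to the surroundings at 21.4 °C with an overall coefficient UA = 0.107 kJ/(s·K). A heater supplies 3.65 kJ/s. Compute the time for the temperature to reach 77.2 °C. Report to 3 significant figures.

625 s

M c_p dT/dt = −UA(T − T_amb) + Q̇.
τ = M c_p/UA = 870.09 s; T_ss = T_amb + Q̇/UA = 21.4 + 3.65/0.107 = 55.512 °C.
T(t) = T_ss + (T₀ − T_ss)e^(−t/τ); set T = 77.2:
t = −τ ln[(T − T_ss)/(T₀ − T_ss)] = −870.09 · ln(0.48750) = 625.13 s.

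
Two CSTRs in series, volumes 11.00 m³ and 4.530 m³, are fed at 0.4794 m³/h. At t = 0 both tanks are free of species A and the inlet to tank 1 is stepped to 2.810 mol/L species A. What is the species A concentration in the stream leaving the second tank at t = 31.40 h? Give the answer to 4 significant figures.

Species balance on tank i: dCᵢ/dt = (Cᵢ₋₁ − Cᵢ)/τᵢ with τᵢ = Vᵢ/Q.
τ₁ = 11.00/0.4794 = 22.9453 h; τ₂ = 4.530/0.4794 = 9.44931 h.
Tank 1: C₁ = C_in(1 − e^(−t/τ₁)). Tank 2 (τ₁ ≠ τ₂): C₂ = C_in[1 − (τ₁ e^(−t/τ₁) − τ₂ e^(−t/τ₂))/(τ₁ − τ₂)].
At t = 31.40: e^(−t/τ₁) = 0.254496, e^(−t/τ₂) = 0.0360448.
C₂ = 2.810·[1 − (22.9453·0.254496 − 9.44931·0.0360448)/(13.4960)] = 2.810·0.592554 = 1.66508 mol/L.

1.665 mol/L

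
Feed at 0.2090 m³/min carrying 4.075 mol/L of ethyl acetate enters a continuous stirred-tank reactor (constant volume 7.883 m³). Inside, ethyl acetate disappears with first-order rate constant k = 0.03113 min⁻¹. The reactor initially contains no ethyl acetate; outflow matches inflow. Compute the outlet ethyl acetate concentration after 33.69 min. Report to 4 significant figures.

1.605 mol/L

V dC/dt = Q(C_in − C) − k V C.
dC/dt = (Q/V) C_in − (Q/V + k) C; effective rate a = Q/V + k = 0.0265127 + 0.03113 = 0.0576427 min⁻¹.
C_ss = Q C_in/(Q + kV) = 1.87429 mol/L; C(t) = C_ss + (C₀ − C_ss) e^(−a t).
C(33.69) = 1.87429 + (-1.87429)·e^(−0.0576427·33.69) = 1.87429 + (-1.87429)·0.143419 = 1.60548 mol/L.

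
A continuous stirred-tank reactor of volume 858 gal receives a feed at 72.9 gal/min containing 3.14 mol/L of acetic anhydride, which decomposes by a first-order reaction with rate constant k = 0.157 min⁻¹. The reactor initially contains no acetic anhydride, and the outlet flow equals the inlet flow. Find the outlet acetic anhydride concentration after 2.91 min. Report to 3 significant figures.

V dC/dt = Q(C_in − C) − k V C.
This is linear with rate a = Q/V + k = 0.24197 min⁻¹.
C_ss = Q C_in/(Q + kV) = 1.1026 mol/L; C(t) = C_ss + (C₀ − C_ss) e^(−a t).
C(2.91) = 1.1026 + (-1.1026)·e^(−0.24197·2.91) = 1.1026 + (-1.1026)·0.49454 = 0.55731 mol/L.

0.557 mol/L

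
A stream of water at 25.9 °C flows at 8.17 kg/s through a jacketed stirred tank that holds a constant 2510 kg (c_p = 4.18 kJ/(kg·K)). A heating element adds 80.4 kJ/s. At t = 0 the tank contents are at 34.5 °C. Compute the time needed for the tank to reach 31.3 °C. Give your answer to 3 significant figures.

M c_p dT/dt = ṁ c_p (T_in − T) + Q̇.
τ = M/ṁ = 307.22 s; T_ss = T_in + Q̇/(ṁ c_p) = 28.254 °C.
T(t) = T_ss + (T₀ − T_ss) e^(−t/τ). Set T = 31.3:
e^(−t/τ) = (31.3 − 28.254)/(34.5 − 28.254) = 0.48765
t = −307.22 · ln(0.48765) = 220.63 s.

221 s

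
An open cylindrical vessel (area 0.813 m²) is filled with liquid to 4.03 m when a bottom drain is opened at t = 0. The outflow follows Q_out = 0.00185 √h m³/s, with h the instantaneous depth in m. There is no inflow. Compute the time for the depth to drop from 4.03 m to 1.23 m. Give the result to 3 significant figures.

790 s

Accumulation of liquid (constant cross-section A): A dh/dt = −0.00185 √h.
∫ h^(−1/2) dh = −(0.00185/A) ∫ dt, giving 2√h = 2√h₀ − (0.00185/A) t.
t = 2A(√h₀ − √h)/0.00185 = 2·0.813·(√4.03 − √1.23)/0.00185
  = 1.6260 × (2.0075 − 1.1091) / 0.00185 = 789.65 s.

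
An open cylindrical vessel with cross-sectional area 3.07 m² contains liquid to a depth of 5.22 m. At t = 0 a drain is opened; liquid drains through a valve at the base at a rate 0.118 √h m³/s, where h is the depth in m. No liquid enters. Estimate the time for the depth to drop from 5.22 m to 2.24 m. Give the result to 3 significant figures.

A dh/dt = −Q_out = −0.118 √h.
Separate and integrate: 2(√h − √h₀) = −(0.118/A) t.
t = 2A(√h₀ − √h)/0.118 = 2·3.07·(√5.22 − √2.24)/0.118
  = 6.1400 × (2.2847 − 1.4967) / 0.118 = 41.006 s.

41.0 s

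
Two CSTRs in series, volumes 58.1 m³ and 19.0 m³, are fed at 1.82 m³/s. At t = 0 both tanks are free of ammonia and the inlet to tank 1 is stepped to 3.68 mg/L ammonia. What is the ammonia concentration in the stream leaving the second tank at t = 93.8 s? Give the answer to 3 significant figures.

Species balance on tank i: dCᵢ/dt = (Cᵢ₋₁ − Cᵢ)/τᵢ with τᵢ = Vᵢ/Q.
τ₁ = 58.1/1.82 = 31.923 s; τ₂ = 19.0/1.82 = 10.440 s.
Solving the cascade with C₁(0)=C₂(0)=0 gives C₂(t) = C_in[1 − (τ₁ e^(−t/τ₁) − τ₂ e^(−t/τ₂))/(τ₁ − τ₂)].
At t = 93.8: e^(−t/τ₁) = 0.052955, e^(−t/τ₂) = 0.00012527.
C₂ = 3.68·[1 − (31.923·0.052955 − 10.440·0.00012527)/(21.484)] = 3.68·0.92137 = 3.3907 mg/L.

3.39 mg/L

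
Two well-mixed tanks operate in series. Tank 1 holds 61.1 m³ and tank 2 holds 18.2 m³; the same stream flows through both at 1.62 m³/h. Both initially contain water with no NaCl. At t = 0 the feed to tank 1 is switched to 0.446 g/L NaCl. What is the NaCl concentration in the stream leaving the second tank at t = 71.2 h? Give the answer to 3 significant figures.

Species balance on tank i: dCᵢ/dt = (Cᵢ₋₁ − Cᵢ)/τᵢ with τᵢ = Vᵢ/Q.
τ₁ = 61.1/1.62 = 37.716 h; τ₂ = 18.2/1.62 = 11.235 h.
Solving the cascade with C₁(0)=C₂(0)=0 gives C₂(t) = C_in[1 − (τ₁ e^(−t/τ₁) − τ₂ e^(−t/τ₂))/(τ₁ − τ₂)].
At t = 71.2: e^(−t/τ₁) = 0.15141, e^(−t/τ₂) = 0.0017686.
C₂ = 0.446·[1 − (37.716·0.15141 − 11.235·0.0017686)/(26.481)] = 0.446·0.78511 = 0.35016 g/L.

0.350 g/L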